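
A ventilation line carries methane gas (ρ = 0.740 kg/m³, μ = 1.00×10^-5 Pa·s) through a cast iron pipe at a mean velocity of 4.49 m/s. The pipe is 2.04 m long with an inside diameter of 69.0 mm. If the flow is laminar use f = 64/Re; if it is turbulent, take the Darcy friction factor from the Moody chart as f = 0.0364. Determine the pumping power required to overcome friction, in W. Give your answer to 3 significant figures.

Reynolds number Re = ρVD/μ = 0.74 · 4.49 · 0.069 / 1e-05 = 2.293e+04.
Re > 4000 → turbulent; use the Moody-chart value f = 0.0364.
Darcy-Weisbach: ΔP = f(L/D)(ρV²/2) = 0.0364·(2.04/0.069)·(0.74·4.49²/2) = 0.0364·29.57·7.459 = 8.027 Pa.
Q = V·A = 4.49·0.003739 = 0.01679 m³/s.
Pumping power P = QΔP = 0.01679·8.027 = 0.1348 W = 0.135 W.

P ≈ 0.135 W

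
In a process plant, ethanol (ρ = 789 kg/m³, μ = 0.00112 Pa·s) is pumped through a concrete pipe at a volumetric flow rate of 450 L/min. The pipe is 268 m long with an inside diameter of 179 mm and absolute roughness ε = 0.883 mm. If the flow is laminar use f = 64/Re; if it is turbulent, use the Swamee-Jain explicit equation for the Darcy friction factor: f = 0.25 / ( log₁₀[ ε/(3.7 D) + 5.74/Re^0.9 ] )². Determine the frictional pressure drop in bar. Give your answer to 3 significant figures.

Q = 450 L/min = 450/60000 = 0.0075 m³/s.
Cross-sectional area A = πD²/4 = π(0.179)²/4 = 0.02516 m²; mean velocity V = Q/A = 0.0075/0.02516 = 0.298 m/s.
Reynolds number Re = ρVD/μ = 789 · 0.298 · 0.179 / 0.00112 = 3.758e+04.
Re > 4000 → turbulent. Relative roughness ε/D = 0.000883/0.179 = 0.00493. Swamee-Jain: f = 0.25/(log₁₀[0.00493/3.7 + 5.74/3.758e+04^0.9])² = 0.25/(log₁₀[0.00133 + 0.000438])² = 0.25/(-2.752)² = 0.03302.
Darcy-Weisbach: ΔP = f(L/D)(ρV²/2) = 0.03302·(268/0.179)·(789·0.298²/2) = 0.03302·1497·35.04 = 1732 Pa.
ΔP = 1732 Pa = 0.0173 bar.

ΔP ≈ 0.0173 bar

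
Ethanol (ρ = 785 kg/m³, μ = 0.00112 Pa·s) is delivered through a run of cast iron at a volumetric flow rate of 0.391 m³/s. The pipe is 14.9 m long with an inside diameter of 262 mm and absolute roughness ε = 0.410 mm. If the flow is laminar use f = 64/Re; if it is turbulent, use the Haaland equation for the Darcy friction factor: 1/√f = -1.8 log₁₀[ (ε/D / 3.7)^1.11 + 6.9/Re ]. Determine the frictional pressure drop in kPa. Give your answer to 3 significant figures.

Cross-sectional area A = πD²/4 = π(0.262)²/4 = 0.05391 m²; mean velocity V = Q/A = 0.391/0.05391 = 7.252 m/s.
Reynolds number Re = ρVD/μ = 785 · 7.252 · 0.262 / 0.00112 = 1.332e+06.
Re > 4000 → turbulent. Relative roughness ε/D = 0.00041/0.262 = 0.00156. Haaland: 1/√f = -1.8 log₁₀[(0.00156/3.7)^1.11 + 6.9/1.332e+06] = -1.8 log₁₀[0.00018 + 5.18e-06] = 6.719, so f = 0.02215.
Darcy-Weisbach: ΔP = f(L/D)(ρV²/2) = 0.02215·(14.9/0.262)·(785·7.252²/2) = 0.02215·56.87·2.064e+04 = 2.601e+04 Pa.
ΔP = 2.601e+04 Pa = 26.0 kPa.

ΔP ≈ 26.0 kPa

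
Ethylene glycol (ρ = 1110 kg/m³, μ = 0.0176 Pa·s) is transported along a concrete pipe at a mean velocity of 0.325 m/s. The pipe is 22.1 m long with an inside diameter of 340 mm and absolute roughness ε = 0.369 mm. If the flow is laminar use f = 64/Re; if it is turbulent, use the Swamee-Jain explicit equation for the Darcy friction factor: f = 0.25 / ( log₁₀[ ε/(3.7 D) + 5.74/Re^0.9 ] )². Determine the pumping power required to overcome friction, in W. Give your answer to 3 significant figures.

Reynolds number Re = ρVD/μ = 1110 · 0.325 · 0.34 / 0.0176 = 6969.
Re > 4000 → turbulent. Relative roughness ε/D = 0.000369/0.34 = 0.00109. Swamee-Jain: f = 0.25/(log₁₀[0.00109/3.7 + 5.74/6969^0.9])² = 0.25/(log₁₀[0.000293 + 0.002])² = 0.25/(-2.64)² = 0.03586.
Darcy-Weisbach: ΔP = f(L/D)(ρV²/2) = 0.03586·(22.1/0.34)·(1110·0.325²/2) = 0.03586·65·58.62 = 136.6 Pa.
Q = V·A = 0.325·0.09079 = 0.02951 m³/s.
Pumping power P = QΔP = 0.02951·136.6 = 4.032 W = 4.03 W.

P ≈ 4.03 W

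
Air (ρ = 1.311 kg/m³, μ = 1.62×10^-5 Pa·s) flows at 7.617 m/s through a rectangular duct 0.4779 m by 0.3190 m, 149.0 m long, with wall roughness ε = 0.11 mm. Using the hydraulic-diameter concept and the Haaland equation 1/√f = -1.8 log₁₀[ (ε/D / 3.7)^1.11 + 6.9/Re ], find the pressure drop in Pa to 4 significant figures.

Hydraulic diameter D_h = 4A/P = 4·(0.4779·0.319)/(2·(0.4779+0.319)) = 0.6098/1.594 = 0.3826 m.
Re = ρVD_h/μ = 1.311·7.617·0.3826/1.62e-05 = 2.358e+05.
ε/D_h = 0.00011/0.3826 = 0.000288; Haaland gives 1/√f = -1.8 log₁₀[2.74e-05+2.93e-05] = 7.644, so f = 0.01712.
ΔP = f(L/D_h)(ρV²/2) = 0.01712·149/0.3826·38.03 = 253.5 Pa.

ΔP ≈ 253.5 Pa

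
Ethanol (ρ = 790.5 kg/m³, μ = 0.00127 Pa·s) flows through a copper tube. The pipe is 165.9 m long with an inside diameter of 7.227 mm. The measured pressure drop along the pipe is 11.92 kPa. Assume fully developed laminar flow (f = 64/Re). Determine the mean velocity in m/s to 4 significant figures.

V ≈ 0.09234 m/s

For laminar flow, f = 64/Re with Re = ρVD/μ, so Darcy-Weisbach reduces to ΔP = 32μLV/D². Solving for V: V = ΔP·D²/(32μL) = 1.192e+04·(0.007227)²/(32·0.00127·165.9) = 0.09234 m/s.
Check: Re = ρVD/μ = 790.5·0.09234·0.007227/0.00127 = 415.4 < 2300, so the laminar assumption holds.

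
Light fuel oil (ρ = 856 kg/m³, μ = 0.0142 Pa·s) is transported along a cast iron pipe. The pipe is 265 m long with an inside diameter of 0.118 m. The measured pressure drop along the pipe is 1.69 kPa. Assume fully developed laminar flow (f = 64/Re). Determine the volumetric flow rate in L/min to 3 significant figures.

For laminar flow, f = 64/Re with Re = ρVD/μ, so Darcy-Weisbach reduces to ΔP = 32μLV/D². Solving for V: V = ΔP·D²/(32μL) = 1690·(0.118)²/(32·0.0142·265) = 0.1954 m/s.
Check: Re = ρVD/μ = 856·0.1954·0.118/0.0142 = 1390 < 2300, so the laminar assumption holds.
Q = V·A = 0.1954·(π/4·0.118²) = 0.002137 m³/s = 128 L/min.

Q ≈ 128 L/min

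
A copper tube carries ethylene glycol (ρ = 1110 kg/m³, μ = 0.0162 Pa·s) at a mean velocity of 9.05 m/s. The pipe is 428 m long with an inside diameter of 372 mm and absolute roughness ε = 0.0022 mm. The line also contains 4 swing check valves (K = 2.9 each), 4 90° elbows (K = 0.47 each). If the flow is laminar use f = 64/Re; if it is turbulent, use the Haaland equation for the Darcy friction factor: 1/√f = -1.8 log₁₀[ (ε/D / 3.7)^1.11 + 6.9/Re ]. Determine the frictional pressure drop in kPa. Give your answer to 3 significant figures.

Reynolds number Re = ρVD/μ = 1110 · 9.05 · 0.372 / 0.0162 = 2.307e+05.
Re > 4000 → turbulent. Relative roughness ε/D = 2.2e-06/0.372 = 5.91e-06. Haaland: 1/√f = -1.8 log₁₀[(5.91e-06/3.7)^1.11 + 6.9/2.307e+05] = -1.8 log₁₀[3.68e-07 + 2.99e-05] = 8.134, so f = 0.01511.
Total minor-loss coefficient ΣK = 4·2.9 + 4·0.47 = 13.5.
ΔP = [f·L/D + ΣK]·(ρV²/2) = [0.01511·428/0.372 + 13.5]·(1110·9.05²/2) = [17.39 + 13.5]·4.546e+04 = 1.403e+06 Pa.
ΔP = 1.403e+06 Pa = 1400 kPa.

ΔP ≈ 1400 kPa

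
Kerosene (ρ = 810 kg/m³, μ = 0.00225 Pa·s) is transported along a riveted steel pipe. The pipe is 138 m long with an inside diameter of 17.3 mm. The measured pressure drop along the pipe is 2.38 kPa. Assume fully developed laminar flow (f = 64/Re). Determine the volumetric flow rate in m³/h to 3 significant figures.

Q ≈ 0.0607 m³/h

For laminar flow, f = 64/Re with Re = ρVD/μ, so Darcy-Weisbach reduces to ΔP = 32μLV/D². Solving for V: V = ΔP·D²/(32μL) = 2380·(0.0173)²/(32·0.00225·138) = 0.07169 m/s.
Check: Re = ρVD/μ = 810·0.07169·0.0173/0.00225 = 446.5 < 2300, so the laminar assumption holds.
Q = V·A = 0.07169·(π/4·0.0173²) = 1.685e-05 m³/s = 0.0607 m³/h.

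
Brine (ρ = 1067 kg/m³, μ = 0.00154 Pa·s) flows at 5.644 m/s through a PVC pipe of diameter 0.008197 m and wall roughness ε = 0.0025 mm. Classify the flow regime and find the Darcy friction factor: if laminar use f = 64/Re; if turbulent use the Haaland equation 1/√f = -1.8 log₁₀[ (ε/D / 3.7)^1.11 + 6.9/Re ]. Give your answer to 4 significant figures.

Re = ρVD/μ = 1067·5.644·0.008197/0.00154 = 3.205e+04.
Re > 4000 → turbulent. ε/D = 2.5e-06/0.008197 = 0.000305; Haaland: 1/√f = -1.8 log₁₀[2.93e-05 + 0.000215] = 6.501, so f = 0.02366.

f ≈ 0.02366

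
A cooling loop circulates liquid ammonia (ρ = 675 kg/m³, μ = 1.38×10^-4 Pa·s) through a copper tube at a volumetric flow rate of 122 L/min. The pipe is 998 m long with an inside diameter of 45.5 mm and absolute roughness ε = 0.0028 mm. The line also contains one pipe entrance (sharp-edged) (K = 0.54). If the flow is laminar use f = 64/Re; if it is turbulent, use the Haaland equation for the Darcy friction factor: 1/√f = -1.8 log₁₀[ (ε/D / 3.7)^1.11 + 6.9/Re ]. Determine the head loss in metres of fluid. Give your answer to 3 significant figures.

h_f ≈ 26.4 m

Q = 122 L/min = 122/60000 = 0.002033 m³/s.
Cross-sectional area A = πD²/4 = π(0.0455)²/4 = 0.001626 m²; mean velocity V = Q/A = 0.002033/0.001626 = 1.251 m/s.
Reynolds number Re = ρVD/μ = 675 · 1.251 · 0.0455 / 0.000138 = 2.783e+05.
Re > 4000 → turbulent. Relative roughness ε/D = 2.8e-06/0.0455 = 6.15e-05. Haaland: 1/√f = -1.8 log₁₀[(6.15e-05/3.7)^1.11 + 6.9/2.783e+05] = -1.8 log₁₀[4.96e-06 + 2.48e-05] = 8.148, so f = 0.01506.
Total minor-loss coefficient ΣK = 1·0.54 = 0.54.
ΔP = [f·L/D + ΣK]·(ρV²/2) = [0.01506·998/0.0455 + 0.54]·(675·1.251²/2) = [330.4 + 0.54]·527.8 = 1.747e+05 Pa.
Head loss h_f = ΔP/(ρg) = 1.747e+05/(675·9.81) = 26.4 m.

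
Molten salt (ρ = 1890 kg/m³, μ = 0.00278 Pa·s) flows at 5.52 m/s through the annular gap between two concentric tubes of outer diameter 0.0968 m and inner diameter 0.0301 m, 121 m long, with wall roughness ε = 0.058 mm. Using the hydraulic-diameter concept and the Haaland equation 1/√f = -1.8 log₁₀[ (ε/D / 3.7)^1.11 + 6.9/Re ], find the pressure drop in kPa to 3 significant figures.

ΔP ≈ 1050 kPa

Hydraulic diameter D_h = 4A/P = D_o - D_i = 0.0968 - 0.0301 = 0.0667 m.
Re = ρVD_h/μ = 1890·5.52·0.0667/0.00278 = 2.503e+05.
ε/D_h = 5.8e-05/0.0667 = 0.00087; Haaland gives 1/√f = -1.8 log₁₀[9.37e-05+2.76e-05] = 7.049, so f = 0.02013.
ΔP = f(L/D_h)(ρV²/2) = 0.02013·121/0.0667·2.879e+04 = 1.051e+06 Pa.
ΔP = 1050 kPa.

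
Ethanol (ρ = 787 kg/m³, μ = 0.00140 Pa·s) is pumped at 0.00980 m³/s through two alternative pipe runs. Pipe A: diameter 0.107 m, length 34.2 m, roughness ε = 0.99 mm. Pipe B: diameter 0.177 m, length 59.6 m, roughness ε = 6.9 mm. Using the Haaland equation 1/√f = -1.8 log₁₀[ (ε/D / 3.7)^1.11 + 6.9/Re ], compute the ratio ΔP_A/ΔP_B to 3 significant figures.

ΔP_A/ΔP_B ≈ 4.16

Pipe A: V = Q/A = 0.0098/0.008992 = 1.09 m/s; Re = 6.555e+04; ε/D = 0.00925; Haaland → f = 0.03789; ΔP_A = f(L/D)(ρV²/2) = 5660 Pa.
Pipe B: V = Q/A = 0.0098/0.02461 = 0.3983 m/s; Re = 3.963e+04; ε/D = 0.039; Haaland → f = 0.06476; ΔP_B = f(L/D)(ρV²/2) = 1361 Pa.
ΔP_A/ΔP_B = 5660/1361 = 4.16.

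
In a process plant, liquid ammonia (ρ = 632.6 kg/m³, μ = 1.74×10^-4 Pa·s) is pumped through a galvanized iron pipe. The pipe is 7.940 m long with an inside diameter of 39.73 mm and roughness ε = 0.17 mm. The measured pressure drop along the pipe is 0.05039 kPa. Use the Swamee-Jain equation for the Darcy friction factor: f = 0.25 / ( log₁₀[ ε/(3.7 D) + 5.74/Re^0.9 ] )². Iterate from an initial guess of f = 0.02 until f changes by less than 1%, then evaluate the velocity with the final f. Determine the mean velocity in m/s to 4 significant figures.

V ≈ 0.1542 m/s

Rearranging Darcy-Weisbach: V = √(2·ΔP·D/(f·L·ρ)). With ε/D = 0.00017/0.03973 = 0.00428, iterate starting from f = 0.02:
  f = 0.02 → V = √(2·50.39·0.03973/(0.02·7.94·632.6)) = 0.1996 m/s; Re = ρVD/μ = 2.884e+04; f → 0.03267
  f = 0.03267 → V = 0.1562 m/s; Re = 2.256e+04; f → 0.03347
  f = 0.03347 → V = 0.1543 m/s; Re = 2.229e+04; f → 0.03352
Converged (Δf/f < 1%). With the final f = 0.03352: V = √(2·50.39·0.03973/(0.03352·7.94·632.6)) = 0.1542 m/s.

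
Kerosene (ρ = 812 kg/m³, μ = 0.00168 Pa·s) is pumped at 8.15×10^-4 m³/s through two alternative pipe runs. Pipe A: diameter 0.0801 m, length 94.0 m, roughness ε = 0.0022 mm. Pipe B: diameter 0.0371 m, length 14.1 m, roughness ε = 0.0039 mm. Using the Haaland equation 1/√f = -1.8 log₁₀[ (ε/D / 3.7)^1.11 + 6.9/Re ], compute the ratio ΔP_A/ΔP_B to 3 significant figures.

ΔP_A/ΔP_B ≈ 0.175

Pipe A: V = Q/A = 0.000815/0.005039 = 0.1617 m/s; Re = 6262; ε/D = 2.75e-05; Haaland → f = 0.0353; ΔP_A = f(L/D)(ρV²/2) = 439.9 Pa.
Pipe B: V = Q/A = 0.000815/0.001081 = 0.7539 m/s; Re = 1.352e+04; ε/D = 0.000105; Haaland → f = 0.02861; ΔP_B = f(L/D)(ρV²/2) = 2509 Pa.
ΔP_A/ΔP_B = 439.9/2509 = 0.175.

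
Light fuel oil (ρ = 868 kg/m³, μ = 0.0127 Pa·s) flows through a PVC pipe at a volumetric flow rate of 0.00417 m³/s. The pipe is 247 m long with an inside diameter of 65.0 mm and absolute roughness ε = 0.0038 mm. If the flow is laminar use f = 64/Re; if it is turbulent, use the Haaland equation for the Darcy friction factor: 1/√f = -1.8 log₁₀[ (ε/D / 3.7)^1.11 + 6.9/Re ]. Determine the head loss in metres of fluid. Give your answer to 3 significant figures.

h_f ≈ 11.2 m

Cross-sectional area A = πD²/4 = π(0.065)²/4 = 0.003318 m²; mean velocity V = Q/A = 0.00417/0.003318 = 1.257 m/s.
Reynolds number Re = ρVD/μ = 868 · 1.257 · 0.065 / 0.0127 = 5583.
Re > 4000 → turbulent. Relative roughness ε/D = 3.8e-06/0.065 = 5.85e-05. Haaland: 1/√f = -1.8 log₁₀[(5.85e-05/3.7)^1.11 + 6.9/5583] = -1.8 log₁₀[4.68e-06 + 0.00124] = 5.231, so f = 0.03654.
Darcy-Weisbach: ΔP = f(L/D)(ρV²/2) = 0.03654·(247/0.065)·(868·1.257²/2) = 0.03654·3800·685.4 = 9.516e+04 Pa.
Head loss h_f = ΔP/(ρg) = 9.516e+04/(868·9.81) = 11.2 m.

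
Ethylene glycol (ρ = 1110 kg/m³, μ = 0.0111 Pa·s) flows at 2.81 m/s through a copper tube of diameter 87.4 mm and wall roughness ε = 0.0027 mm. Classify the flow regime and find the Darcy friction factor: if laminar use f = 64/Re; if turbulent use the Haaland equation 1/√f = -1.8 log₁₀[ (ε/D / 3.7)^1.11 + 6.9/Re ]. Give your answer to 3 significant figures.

f ≈ 0.0245

Re = ρVD/μ = 1110·2.81·0.0874/0.0111 = 2.456e+04.
Re > 4000 → turbulent. ε/D = 2.7e-06/0.0874 = 3.09e-05; Haaland: 1/√f = -1.8 log₁₀[2.31e-06 + 0.000281] = 6.386, so f = 0.02452.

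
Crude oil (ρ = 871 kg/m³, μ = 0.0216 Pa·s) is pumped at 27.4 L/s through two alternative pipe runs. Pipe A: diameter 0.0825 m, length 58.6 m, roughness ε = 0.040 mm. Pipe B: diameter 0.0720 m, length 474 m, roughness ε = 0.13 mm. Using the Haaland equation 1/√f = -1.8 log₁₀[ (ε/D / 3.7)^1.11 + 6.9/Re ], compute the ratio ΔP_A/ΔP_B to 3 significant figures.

ΔP_A/ΔP_B ≈ 0.0591

Pipe A: V = Q/A = 0.0274/0.005346 = 5.126 m/s; Re = 1.705e+04; ε/D = 0.000485; Haaland → f = 0.02761; ΔP_A = f(L/D)(ρV²/2) = 2.244e+05 Pa.
Pipe B: V = Q/A = 0.0274/0.004072 = 6.73 m/s; Re = 1.954e+04; ε/D = 0.00181; Haaland → f = 0.02924; ΔP_B = f(L/D)(ρV²/2) = 3.797e+06 Pa.
ΔP_A/ΔP_B = 2.244e+05/3.797e+06 = 0.0591.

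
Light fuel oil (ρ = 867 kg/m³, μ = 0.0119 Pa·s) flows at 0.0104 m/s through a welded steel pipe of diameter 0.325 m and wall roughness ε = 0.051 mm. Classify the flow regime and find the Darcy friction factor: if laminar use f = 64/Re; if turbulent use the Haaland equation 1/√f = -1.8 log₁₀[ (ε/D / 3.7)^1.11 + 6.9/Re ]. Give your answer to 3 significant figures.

Re = ρVD/μ = 867·0.0104·0.325/0.0119 = 246.3.
Re < 2300 → laminar, so f = 64/Re = 0.2599 (roughness is irrelevant in laminar flow).

f ≈ 0.260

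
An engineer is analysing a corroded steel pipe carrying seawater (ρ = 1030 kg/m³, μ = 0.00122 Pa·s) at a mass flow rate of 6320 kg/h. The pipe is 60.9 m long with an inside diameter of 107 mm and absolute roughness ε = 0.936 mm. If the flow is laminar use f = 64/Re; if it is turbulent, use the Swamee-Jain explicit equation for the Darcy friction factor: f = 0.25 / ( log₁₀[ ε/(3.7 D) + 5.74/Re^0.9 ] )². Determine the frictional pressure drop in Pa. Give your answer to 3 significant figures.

ṁ = 6320 kg/h = 6320/3600 = 1.756 kg/s.
A = πD²/4 = π(0.107)²/4 = 0.008992 m²; mean velocity V = ṁ/(ρA) = 1.756/(1030 · 0.008992) = 0.1895 m/s.
Reynolds number Re = ρVD/μ = 1030 · 0.1895 · 0.107 / 0.00122 = 1.712e+04.
Re > 4000 → turbulent. Relative roughness ε/D = 0.000936/0.107 = 0.00875. Swamee-Jain: f = 0.25/(log₁₀[0.00875/3.7 + 5.74/1.712e+04^0.9])² = 0.25/(log₁₀[0.00236 + 0.000889])² = 0.25/(-2.488)² = 0.0404.
Darcy-Weisbach: ΔP = f(L/D)(ρV²/2) = 0.0404·(60.9/0.107)·(1030·0.1895²/2) = 0.0404·569.2·18.5 = 425.4 Pa.

ΔP ≈ 425 Pa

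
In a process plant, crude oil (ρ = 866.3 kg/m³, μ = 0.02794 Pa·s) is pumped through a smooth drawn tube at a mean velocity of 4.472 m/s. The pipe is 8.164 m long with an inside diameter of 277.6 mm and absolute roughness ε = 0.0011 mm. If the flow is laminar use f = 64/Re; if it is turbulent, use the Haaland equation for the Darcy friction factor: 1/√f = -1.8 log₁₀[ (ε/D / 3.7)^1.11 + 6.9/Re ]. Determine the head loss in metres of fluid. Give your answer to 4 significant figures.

h_f ≈ 0.6594 m

Reynolds number Re = ρVD/μ = 866.3 · 4.472 · 0.2776 / 0.0279 = 3.849e+04.
Re > 4000 → turbulent. Relative roughness ε/D = 1.1e-06/0.2776 = 3.96e-06. Haaland: 1/√f = -1.8 log₁₀[(3.96e-06/3.7)^1.11 + 6.9/3.849e+04] = -1.8 log₁₀[2.36e-07 + 0.000179] = 6.743, so f = 0.022.
Darcy-Weisbach: ΔP = f(L/D)(ρV²/2) = 0.022·(8.164/0.2776)·(866.3·4.472²/2) = 0.022·29.41·8662 = 5603 Pa.
Head loss h_f = ΔP/(ρg) = 5603/(866.3·9.81) = 0.6594 m.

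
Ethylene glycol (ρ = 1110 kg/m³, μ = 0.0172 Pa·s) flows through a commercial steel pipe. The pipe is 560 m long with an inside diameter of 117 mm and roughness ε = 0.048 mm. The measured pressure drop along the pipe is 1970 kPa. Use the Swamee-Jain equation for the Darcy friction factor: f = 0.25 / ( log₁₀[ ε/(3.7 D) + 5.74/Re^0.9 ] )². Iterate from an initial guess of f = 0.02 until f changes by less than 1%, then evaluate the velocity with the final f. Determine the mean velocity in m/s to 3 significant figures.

V ≈ 5.69 m/s

Rearranging Darcy-Weisbach: V = √(2·ΔP·D/(f·L·ρ)). With ε/D = 4.8e-05/0.117 = 0.00041, iterate starting from f = 0.02:
  f = 0.02 → V = √(2·1.97e+06·0.117/(0.02·560·1110)) = 6.089 m/s; Re = ρVD/μ = 4.598e+04; f → 0.02265
  f = 0.02265 → V = 5.722 m/s; Re = 4.32e+04; f → 0.02291
  f = 0.02291 → V = 5.69 m/s; Re = 4.296e+04; f → 0.02293
Converged (Δf/f < 1%). With the final f = 0.02293: V = √(2·1.97e+06·0.117/(0.02293·560·1110)) = 5.687 m/s.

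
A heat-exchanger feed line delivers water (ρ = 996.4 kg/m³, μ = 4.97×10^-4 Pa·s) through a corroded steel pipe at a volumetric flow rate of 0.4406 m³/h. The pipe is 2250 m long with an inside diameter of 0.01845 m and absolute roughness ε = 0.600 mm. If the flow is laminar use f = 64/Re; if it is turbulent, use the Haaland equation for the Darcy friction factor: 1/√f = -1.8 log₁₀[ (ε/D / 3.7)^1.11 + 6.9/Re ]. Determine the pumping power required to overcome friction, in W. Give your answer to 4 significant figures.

P ≈ 95.04 W

Q = 0.4406 m³/h = 0.4406/3600 = 0.0001224 m³/s.
Cross-sectional area A = πD²/4 = π(0.01845)²/4 = 0.0002674 m²; mean velocity V = Q/A = 0.0001224/0.0002674 = 0.4578 m/s.
Reynolds number Re = ρVD/μ = 996.4 · 0.4578 · 0.01845 / 0.000497 = 1.693e+04.
Re > 4000 → turbulent. Relative roughness ε/D = 0.0006/0.01845 = 0.0325. Haaland: 1/√f = -1.8 log₁₀[(0.0325/3.7)^1.11 + 6.9/1.693e+04] = -1.8 log₁₀[0.00522 + 0.000407] = 4.049, so f = 0.06099.
Darcy-Weisbach: ΔP = f(L/D)(ρV²/2) = 0.06099·(2250/0.01845)·(996.4·0.4578²/2) = 0.06099·1.22e+05·104.4 = 7.765e+05 Pa.
Pumping power P = QΔP = 0.0001224·7.765e+05 = 95.039 W = 95.04 W.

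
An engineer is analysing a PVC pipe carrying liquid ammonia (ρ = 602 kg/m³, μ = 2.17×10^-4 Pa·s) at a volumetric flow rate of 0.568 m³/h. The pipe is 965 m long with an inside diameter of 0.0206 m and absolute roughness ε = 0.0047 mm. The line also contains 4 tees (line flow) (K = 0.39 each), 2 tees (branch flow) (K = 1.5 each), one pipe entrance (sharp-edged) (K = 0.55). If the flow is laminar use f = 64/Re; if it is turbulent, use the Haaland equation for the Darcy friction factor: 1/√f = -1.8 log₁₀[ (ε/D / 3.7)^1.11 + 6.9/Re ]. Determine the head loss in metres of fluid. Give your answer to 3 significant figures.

h_f ≈ 13.1 m

Q = 0.568 m³/h = 0.568/3600 = 0.0001578 m³/s.
Cross-sectional area A = πD²/4 = π(0.0206)²/4 = 0.0003333 m²; mean velocity V = Q/A = 0.0001578/0.0003333 = 0.4734 m/s.
Reynolds number Re = ρVD/μ = 602 · 0.4734 · 0.0206 / 0.000217 = 2.705e+04.
Re > 4000 → turbulent. Relative roughness ε/D = 4.7e-06/0.0206 = 0.000228. Haaland: 1/√f = -1.8 log₁₀[(0.000228/3.7)^1.11 + 6.9/2.705e+04] = -1.8 log₁₀[2.12e-05 + 0.000255] = 6.406, so f = 0.02437.
Total minor-loss coefficient ΣK = 4·0.39 + 2·1.5 + 1·0.55 = 5.11.
ΔP = [f·L/D + ΣK]·(ρV²/2) = [0.02437·965/0.0206 + 5.11]·(602·0.4734²/2) = [1142 + 5.11]·67.45 = 7.736e+04 Pa.
Head loss h_f = ΔP/(ρg) = 7.736e+04/(602·9.81) = 13.1 m.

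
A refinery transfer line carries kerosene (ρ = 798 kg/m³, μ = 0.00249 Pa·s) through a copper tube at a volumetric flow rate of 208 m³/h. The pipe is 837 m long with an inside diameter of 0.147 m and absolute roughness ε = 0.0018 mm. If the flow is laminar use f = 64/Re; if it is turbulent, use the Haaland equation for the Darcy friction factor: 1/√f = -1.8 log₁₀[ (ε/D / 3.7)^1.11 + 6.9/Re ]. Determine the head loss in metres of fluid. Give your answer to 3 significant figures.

Q = 208 m³/h = 208/3600 = 0.05778 m³/s.
Cross-sectional area A = πD²/4 = π(0.147)²/4 = 0.01697 m²; mean velocity V = Q/A = 0.05778/0.01697 = 3.404 m/s.
Reynolds number Re = ρVD/μ = 798 · 3.404 · 0.147 / 0.00249 = 1.604e+05.
Re > 4000 → turbulent. Relative roughness ε/D = 1.8e-06/0.147 = 1.22e-05. Haaland: 1/√f = -1.8 log₁₀[(1.22e-05/3.7)^1.11 + 6.9/1.604e+05] = -1.8 log₁₀[8.26e-07 + 4.3e-05] = 7.844, so f = 0.01625.
Darcy-Weisbach: ΔP = f(L/D)(ρV²/2) = 0.01625·(837/0.147)·(798·3.404²/2) = 0.01625·5694·4624 = 4.279e+05 Pa.
Head loss h_f = ΔP/(ρg) = 4.279e+05/(798·9.81) = 54.7 m.

h_f ≈ 54.7 m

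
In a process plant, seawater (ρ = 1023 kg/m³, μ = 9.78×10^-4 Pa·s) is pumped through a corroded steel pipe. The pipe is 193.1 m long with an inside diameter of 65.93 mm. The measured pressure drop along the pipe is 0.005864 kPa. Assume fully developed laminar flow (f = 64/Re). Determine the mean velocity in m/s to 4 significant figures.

V ≈ 0.004218 m/s

For laminar flow, f = 64/Re with Re = ρVD/μ, so Darcy-Weisbach reduces to ΔP = 32μLV/D². Solving for V: V = ΔP·D²/(32μL) = 5.864·(0.06593)²/(32·0.000978·193.1) = 0.004218 m/s.
Check: Re = ρVD/μ = 1023·0.004218·0.06593/0.000978 = 290.9 < 2300, so the laminar assumption holds.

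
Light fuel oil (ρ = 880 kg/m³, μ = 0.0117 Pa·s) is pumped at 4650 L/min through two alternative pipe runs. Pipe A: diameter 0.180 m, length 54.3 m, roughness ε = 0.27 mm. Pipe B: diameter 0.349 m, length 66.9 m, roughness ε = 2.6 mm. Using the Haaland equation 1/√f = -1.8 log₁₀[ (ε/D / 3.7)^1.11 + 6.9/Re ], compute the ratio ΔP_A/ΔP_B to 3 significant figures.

Pipe A: V = Q/A = 0.0775/0.02545 = 3.046 m/s; Re = 4.123e+04; ε/D = 0.0015; Haaland → f = 0.02564; ΔP_A = f(L/D)(ρV²/2) = 3.156e+04 Pa.
Pipe B: V = Q/A = 0.0775/0.09566 = 0.8101 m/s; Re = 2.127e+04; ε/D = 0.00745; Haaland → f = 0.03741; ΔP_B = f(L/D)(ρV²/2) = 2071 Pa.
ΔP_A/ΔP_B = 3.156e+04/2071 = 15.2.

ΔP_A/ΔP_B ≈ 15.2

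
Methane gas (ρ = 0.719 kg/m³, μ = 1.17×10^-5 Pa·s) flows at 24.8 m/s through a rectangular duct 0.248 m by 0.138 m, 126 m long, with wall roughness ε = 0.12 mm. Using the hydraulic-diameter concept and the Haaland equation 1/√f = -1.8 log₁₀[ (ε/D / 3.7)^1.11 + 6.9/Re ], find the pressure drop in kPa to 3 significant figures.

Hydraulic diameter D_h = 4A/P = 4·(0.248·0.138)/(2·(0.248+0.138)) = 0.1369/0.772 = 0.1773 m.
Re = ρVD_h/μ = 0.719·24.8·0.1773/1.17e-05 = 2.703e+05.
ε/D_h = 0.00012/0.1773 = 0.000677; Haaland gives 1/√f = -1.8 log₁₀[7.1e-05+2.55e-05] = 7.228, so f = 0.01914.
ΔP = f(L/D_h)(ρV²/2) = 0.01914·126/0.1773·221.1 = 3007 Pa.
ΔP = 3.01 kPa.

ΔP ≈ 3.01 kPa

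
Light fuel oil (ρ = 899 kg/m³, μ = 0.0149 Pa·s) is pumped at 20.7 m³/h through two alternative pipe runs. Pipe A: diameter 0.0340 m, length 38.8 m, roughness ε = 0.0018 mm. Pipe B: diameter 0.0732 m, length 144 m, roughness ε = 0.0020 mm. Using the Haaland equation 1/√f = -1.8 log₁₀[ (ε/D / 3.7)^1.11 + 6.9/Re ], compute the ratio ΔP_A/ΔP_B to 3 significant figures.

ΔP_A/ΔP_B ≈ 10.1

Pipe A: V = Q/A = 0.00575/0.0009079 = 6.333 m/s; Re = 1.299e+04; ε/D = 5.29e-05; Haaland → f = 0.02884; ΔP_A = f(L/D)(ρV²/2) = 5.933e+05 Pa.
Pipe B: V = Q/A = 0.00575/0.004208 = 1.366 m/s; Re = 6034; ε/D = 2.73e-05; Haaland → f = 0.03568; ΔP_B = f(L/D)(ρV²/2) = 5.89e+04 Pa.
ΔP_A/ΔP_B = 5.933e+05/5.89e+04 = 10.1.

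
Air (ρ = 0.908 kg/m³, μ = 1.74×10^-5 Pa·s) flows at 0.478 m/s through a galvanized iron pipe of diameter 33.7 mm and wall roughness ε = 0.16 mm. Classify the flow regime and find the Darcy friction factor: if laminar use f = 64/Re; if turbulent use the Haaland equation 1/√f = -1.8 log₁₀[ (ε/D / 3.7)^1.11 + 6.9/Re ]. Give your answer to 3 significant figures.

Re = ρVD/μ = 0.908·0.478·0.0337/1.74e-05 = 840.6.
Re < 2300 → laminar, so f = 64/Re = 0.07614 (roughness is irrelevant in laminar flow).

f ≈ 0.0761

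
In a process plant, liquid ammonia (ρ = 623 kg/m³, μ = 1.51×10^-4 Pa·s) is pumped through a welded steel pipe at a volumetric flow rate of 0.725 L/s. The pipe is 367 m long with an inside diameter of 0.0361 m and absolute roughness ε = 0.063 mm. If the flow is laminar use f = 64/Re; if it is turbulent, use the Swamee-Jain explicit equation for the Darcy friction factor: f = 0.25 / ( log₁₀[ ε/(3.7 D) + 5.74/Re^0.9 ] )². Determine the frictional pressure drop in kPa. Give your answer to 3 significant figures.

ΔP ≈ 39.0 kPa

Q = 0.725 L/s = 0.725/1000 = 0.000725 m³/s.
Cross-sectional area A = πD²/4 = π(0.0361)²/4 = 0.001024 m²; mean velocity V = Q/A = 0.000725/0.001024 = 0.7083 m/s.
Reynolds number Re = ρVD/μ = 623 · 0.7083 · 0.0361 / 0.000151 = 1.055e+05.
Re > 4000 → turbulent. Relative roughness ε/D = 6.3e-05/0.0361 = 0.00175. Swamee-Jain: f = 0.25/(log₁₀[0.00175/3.7 + 5.74/1.055e+05^0.9])² = 0.25/(log₁₀[0.000472 + 0.000173])² = 0.25/(-3.191)² = 0.02456.
Darcy-Weisbach: ΔP = f(L/D)(ρV²/2) = 0.02456·(367/0.0361)·(623·0.7083²/2) = 0.02456·1.017e+04·156.3 = 3.902e+04 Pa.
ΔP = 3.902e+04 Pa = 39.0 kPa.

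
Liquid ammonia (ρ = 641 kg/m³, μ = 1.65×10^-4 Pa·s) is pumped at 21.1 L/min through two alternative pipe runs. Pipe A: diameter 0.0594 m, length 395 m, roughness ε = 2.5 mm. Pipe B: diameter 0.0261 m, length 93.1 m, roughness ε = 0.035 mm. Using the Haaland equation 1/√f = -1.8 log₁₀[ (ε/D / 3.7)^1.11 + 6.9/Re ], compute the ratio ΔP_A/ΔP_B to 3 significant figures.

Pipe A: V = Q/A = 0.0003517/0.002771 = 0.1269 m/s; Re = 2.928e+04; ε/D = 0.0421; Haaland → f = 0.06718; ΔP_A = f(L/D)(ρV²/2) = 2306 Pa.
Pipe B: V = Q/A = 0.0003517/0.000535 = 0.6573 m/s; Re = 6.665e+04; ε/D = 0.00134; Haaland → f = 0.02391; ΔP_B = f(L/D)(ρV²/2) = 1.181e+04 Pa.
ΔP_A/ΔP_B = 2306/1.181e+04 = 0.195.

ΔP_A/ΔP_B ≈ 0.195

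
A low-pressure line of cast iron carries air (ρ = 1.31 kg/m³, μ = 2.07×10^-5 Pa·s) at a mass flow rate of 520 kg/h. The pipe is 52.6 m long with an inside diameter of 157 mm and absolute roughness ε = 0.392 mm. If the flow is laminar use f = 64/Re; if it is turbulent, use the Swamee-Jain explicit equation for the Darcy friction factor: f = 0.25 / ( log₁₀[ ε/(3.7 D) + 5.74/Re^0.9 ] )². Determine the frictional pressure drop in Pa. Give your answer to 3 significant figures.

ΔP ≈ 196 Pa

ṁ = 520 kg/h = 520/3600 = 0.1444 kg/s.
A = πD²/4 = π(0.157)²/4 = 0.01936 m²; mean velocity V = ṁ/(ρA) = 0.1444/(1.31 · 0.01936) = 5.696 m/s.
Reynolds number Re = ρVD/μ = 1.31 · 5.696 · 0.157 / 2.07e-05 = 5.659e+04.
Re > 4000 → turbulent. Relative roughness ε/D = 0.000392/0.157 = 0.0025. Swamee-Jain: f = 0.25/(log₁₀[0.0025/3.7 + 5.74/5.659e+04^0.9])² = 0.25/(log₁₀[0.000675 + 0.000303])² = 0.25/(-3.01)² = 0.0276.
Darcy-Weisbach: ΔP = f(L/D)(ρV²/2) = 0.0276·(52.6/0.157)·(1.31·5.696²/2) = 0.0276·335·21.25 = 196.5 Pa.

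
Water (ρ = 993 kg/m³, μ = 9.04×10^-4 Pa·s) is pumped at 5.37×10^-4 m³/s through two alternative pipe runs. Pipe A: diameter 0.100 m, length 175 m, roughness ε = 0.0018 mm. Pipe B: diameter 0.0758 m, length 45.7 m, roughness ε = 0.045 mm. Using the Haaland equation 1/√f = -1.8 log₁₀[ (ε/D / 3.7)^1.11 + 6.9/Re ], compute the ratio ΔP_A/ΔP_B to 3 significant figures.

ΔP_A/ΔP_B ≈ 1.01

Pipe A: V = Q/A = 0.000537/0.007854 = 0.06837 m/s; Re = 7510; ε/D = 1.8e-05; Haaland → f = 0.03348; ΔP_A = f(L/D)(ρV²/2) = 136 Pa.
Pipe B: V = Q/A = 0.000537/0.004513 = 0.119 m/s; Re = 9908; ε/D = 0.000594; Haaland → f = 0.0317; ΔP_B = f(L/D)(ρV²/2) = 134.4 Pa.
ΔP_A/ΔP_B = 136/134.4 = 1.01.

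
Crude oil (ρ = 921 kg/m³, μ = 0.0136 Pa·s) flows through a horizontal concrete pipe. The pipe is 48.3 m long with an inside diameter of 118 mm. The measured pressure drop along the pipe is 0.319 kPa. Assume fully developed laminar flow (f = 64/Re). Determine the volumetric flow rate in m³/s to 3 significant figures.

Q ≈ 0.00231 m³/s

For laminar flow, f = 64/Re with Re = ρVD/μ, so Darcy-Weisbach reduces to ΔP = 32μLV/D². Solving for V: V = ΔP·D²/(32μL) = 319·(0.118)²/(32·0.0136·48.3) = 0.2113 m/s.
Check: Re = ρVD/μ = 921·0.2113·0.118/0.0136 = 1689 < 2300, so the laminar assumption holds.
Q = V·A = 0.2113·(π/4·0.118²) = 0.002311 m³/s = 0.00231 m³/s.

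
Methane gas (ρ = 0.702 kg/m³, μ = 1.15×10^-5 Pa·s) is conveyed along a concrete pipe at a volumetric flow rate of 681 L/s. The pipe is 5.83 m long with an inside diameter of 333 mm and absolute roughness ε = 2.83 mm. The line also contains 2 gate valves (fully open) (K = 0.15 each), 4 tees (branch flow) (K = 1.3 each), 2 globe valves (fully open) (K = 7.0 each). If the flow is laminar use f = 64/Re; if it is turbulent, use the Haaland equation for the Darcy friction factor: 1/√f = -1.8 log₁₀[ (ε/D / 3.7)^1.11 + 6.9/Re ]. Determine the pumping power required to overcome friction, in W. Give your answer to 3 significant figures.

Q = 681 L/s = 681/1000 = 0.681 m³/s.
Cross-sectional area A = πD²/4 = π(0.333)²/4 = 0.08709 m²; mean velocity V = Q/A = 0.681/0.08709 = 7.819 m/s.
Reynolds number Re = ρVD/μ = 0.702 · 7.819 · 0.333 / 1.15e-05 = 1.589e+05.
Re > 4000 → turbulent. Relative roughness ε/D = 0.00283/0.333 = 0.0085. Haaland: 1/√f = -1.8 log₁₀[(0.0085/3.7)^1.11 + 6.9/1.589e+05] = -1.8 log₁₀[0.00118 + 4.34e-05] = 5.244, so f = 0.03636.
Total minor-loss coefficient ΣK = 2·0.15 + 4·1.3 + 2·7 = 19.5.
ΔP = [f·L/D + ΣK]·(ρV²/2) = [0.03636·5.83/0.333 + 19.5]·(0.702·7.819²/2) = [0.6366 + 19.5]·21.46 = 432.1 Pa.
Pumping power P = QΔP = 0.681·432.1 = 294.3 W = 294 W.

P ≈ 294 W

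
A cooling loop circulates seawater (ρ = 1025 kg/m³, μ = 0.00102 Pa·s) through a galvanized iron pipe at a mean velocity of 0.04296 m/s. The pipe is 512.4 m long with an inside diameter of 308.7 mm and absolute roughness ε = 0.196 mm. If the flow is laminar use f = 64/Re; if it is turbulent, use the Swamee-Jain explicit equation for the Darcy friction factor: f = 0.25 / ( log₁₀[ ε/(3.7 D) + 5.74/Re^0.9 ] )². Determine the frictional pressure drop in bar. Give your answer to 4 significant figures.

ΔP ≈ 4.696×10^-4 bar

Reynolds number Re = ρVD/μ = 1025 · 0.04296 · 0.3087 / 0.00102 = 1.333e+04.
Re > 4000 → turbulent. Relative roughness ε/D = 0.000196/0.3087 = 0.000635. Swamee-Jain: f = 0.25/(log₁₀[0.000635/3.7 + 5.74/1.333e+04^0.9])² = 0.25/(log₁₀[0.000172 + 0.00111])² = 0.25/(-2.891)² = 0.02991.
Darcy-Weisbach: ΔP = f(L/D)(ρV²/2) = 0.02991·(512.4/0.3087)·(1025·0.04296²/2) = 0.02991·1660·0.9459 = 46.96 Pa.
ΔP = 46.96 Pa = 4.696×10^-4 bar.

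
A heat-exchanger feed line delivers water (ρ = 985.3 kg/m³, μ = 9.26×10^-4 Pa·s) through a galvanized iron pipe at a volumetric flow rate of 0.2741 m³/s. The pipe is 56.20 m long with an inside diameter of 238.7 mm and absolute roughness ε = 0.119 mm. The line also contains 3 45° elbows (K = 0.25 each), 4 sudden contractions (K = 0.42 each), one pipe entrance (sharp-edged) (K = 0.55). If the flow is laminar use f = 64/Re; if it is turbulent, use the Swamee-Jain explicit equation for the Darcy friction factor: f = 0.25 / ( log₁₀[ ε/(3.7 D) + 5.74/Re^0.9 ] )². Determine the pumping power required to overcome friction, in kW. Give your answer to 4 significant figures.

Cross-sectional area A = πD²/4 = π(0.2387)²/4 = 0.04475 m²; mean velocity V = Q/A = 0.2741/0.04475 = 6.125 m/s.
Reynolds number Re = ρVD/μ = 985.3 · 6.125 · 0.2387 / 0.000926 = 1.556e+06.
Re > 4000 → turbulent. Relative roughness ε/D = 0.000119/0.2387 = 0.000499. Swamee-Jain: f = 0.25/(log₁₀[0.000499/3.7 + 5.74/1.556e+06^0.9])² = 0.25/(log₁₀[0.000135 + 1.54e-05])² = 0.25/(-3.824)² = 0.0171.
Total minor-loss coefficient ΣK = 3·0.25 + 4·0.42 + 1·0.55 = 2.98.
ΔP = [f·L/D + ΣK]·(ρV²/2) = [0.0171·56.2/0.2387 + 2.98]·(985.3·6.125²/2) = [4.026 + 2.98]·1.848e+04 = 1.295e+05 Pa.
Pumping power P = QΔP = 0.2741·1.295e+05 = 35493 W = 35.49 kW.

P ≈ 35.49 kW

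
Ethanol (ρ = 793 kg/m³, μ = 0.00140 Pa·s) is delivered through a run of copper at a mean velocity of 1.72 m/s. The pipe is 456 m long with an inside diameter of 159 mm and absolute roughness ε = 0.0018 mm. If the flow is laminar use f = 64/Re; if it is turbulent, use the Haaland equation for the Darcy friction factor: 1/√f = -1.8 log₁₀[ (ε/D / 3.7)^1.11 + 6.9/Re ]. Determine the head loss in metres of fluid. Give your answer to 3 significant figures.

Reynolds number Re = ρVD/μ = 793 · 1.72 · 0.159 / 0.0014 = 1.549e+05.
Re > 4000 → turbulent. Relative roughness ε/D = 1.8e-06/0.159 = 1.13e-05. Haaland: 1/√f = -1.8 log₁₀[(1.13e-05/3.7)^1.11 + 6.9/1.549e+05] = -1.8 log₁₀[7.57e-07 + 4.45e-05] = 7.819, so f = 0.01636.
Darcy-Weisbach: ΔP = f(L/D)(ρV²/2) = 0.01636·(456/0.159)·(793·1.72²/2) = 0.01636·2868·1173 = 5.503e+04 Pa.
Head loss h_f = ΔP/(ρg) = 5.503e+04/(793·9.81) = 7.07 m.

h_f ≈ 7.07 m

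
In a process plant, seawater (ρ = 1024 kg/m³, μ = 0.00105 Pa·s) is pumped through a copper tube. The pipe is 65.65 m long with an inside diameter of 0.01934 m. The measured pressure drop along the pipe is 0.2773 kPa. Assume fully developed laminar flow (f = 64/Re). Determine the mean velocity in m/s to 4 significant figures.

For laminar flow, f = 64/Re with Re = ρVD/μ, so Darcy-Weisbach reduces to ΔP = 32μLV/D². Solving for V: V = ΔP·D²/(32μL) = 277.3·(0.01934)²/(32·0.00105·65.65) = 0.04702 m/s.
Check: Re = ρVD/μ = 1024·0.04702·0.01934/0.00105 = 886.9 < 2300, so the laminar assumption holds.

V ≈ 0.04702 m/s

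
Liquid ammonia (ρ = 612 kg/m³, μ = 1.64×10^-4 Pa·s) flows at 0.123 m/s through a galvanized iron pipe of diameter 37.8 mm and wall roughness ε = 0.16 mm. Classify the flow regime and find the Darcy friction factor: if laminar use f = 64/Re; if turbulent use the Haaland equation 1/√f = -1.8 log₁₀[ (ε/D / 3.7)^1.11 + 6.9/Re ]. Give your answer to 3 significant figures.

f ≈ 0.0337

Re = ρVD/μ = 612·0.123·0.0378/0.000164 = 1.735e+04.
Re > 4000 → turbulent. ε/D = 0.00016/0.0378 = 0.00423; Haaland: 1/√f = -1.8 log₁₀[0.000543 + 0.000398] = 5.448, so f = 0.0337.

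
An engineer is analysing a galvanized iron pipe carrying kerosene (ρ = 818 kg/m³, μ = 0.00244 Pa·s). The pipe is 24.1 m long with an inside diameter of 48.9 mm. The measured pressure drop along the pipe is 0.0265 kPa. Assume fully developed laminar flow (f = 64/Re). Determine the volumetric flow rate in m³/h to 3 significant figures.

For laminar flow, f = 64/Re with Re = ρVD/μ, so Darcy-Weisbach reduces to ΔP = 32μLV/D². Solving for V: V = ΔP·D²/(32μL) = 26.5·(0.0489)²/(32·0.00244·24.1) = 0.03367 m/s.
Check: Re = ρVD/μ = 818·0.03367·0.0489/0.00244 = 552.1 < 2300, so the laminar assumption holds.
Q = V·A = 0.03367·(π/4·0.0489²) = 6.324e-05 m³/s = 0.228 m³/h.

Q ≈ 0.228 m³/h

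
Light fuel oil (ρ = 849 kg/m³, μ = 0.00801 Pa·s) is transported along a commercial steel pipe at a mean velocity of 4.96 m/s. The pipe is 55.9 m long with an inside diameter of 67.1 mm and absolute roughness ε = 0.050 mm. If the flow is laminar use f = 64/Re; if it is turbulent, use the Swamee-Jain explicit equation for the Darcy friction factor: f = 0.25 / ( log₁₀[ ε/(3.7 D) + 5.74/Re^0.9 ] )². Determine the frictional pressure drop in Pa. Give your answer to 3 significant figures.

ΔP ≈ 215000 Pa

Reynolds number Re = ρVD/μ = 849 · 4.96 · 0.0671 / 0.00801 = 3.528e+04.
Re > 4000 → turbulent. Relative roughness ε/D = 5e-05/0.0671 = 0.000745. Swamee-Jain: f = 0.25/(log₁₀[0.000745/3.7 + 5.74/3.528e+04^0.9])² = 0.25/(log₁₀[0.000201 + 0.000464])² = 0.25/(-3.177)² = 0.02477.
Darcy-Weisbach: ΔP = f(L/D)(ρV²/2) = 0.02477·(55.9/0.0671)·(849·4.96²/2) = 0.02477·833.1·1.044e+04 = 2.155e+05 Pa.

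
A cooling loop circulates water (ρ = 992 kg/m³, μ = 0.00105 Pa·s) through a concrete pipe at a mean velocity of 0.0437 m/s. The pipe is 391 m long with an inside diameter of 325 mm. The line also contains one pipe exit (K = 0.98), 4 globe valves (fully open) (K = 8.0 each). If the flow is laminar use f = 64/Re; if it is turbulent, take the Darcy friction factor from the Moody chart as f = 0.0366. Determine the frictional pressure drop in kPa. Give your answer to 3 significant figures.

Reynolds number Re = ρVD/μ = 992 · 0.0437 · 0.325 / 0.00105 = 1.342e+04.
Re > 4000 → turbulent; use the Moody-chart value f = 0.0366.
Total minor-loss coefficient ΣK = 1·0.98 + 4·8 = 33.
ΔP = [f·L/D + ΣK]·(ρV²/2) = [0.0366·391/0.325 + 33]·(992·0.0437²/2) = [44.03 + 33]·0.9472 = 72.95 Pa.
ΔP = 72.95 Pa = 0.0729 kPa.

ΔP ≈ 0.0729 kPa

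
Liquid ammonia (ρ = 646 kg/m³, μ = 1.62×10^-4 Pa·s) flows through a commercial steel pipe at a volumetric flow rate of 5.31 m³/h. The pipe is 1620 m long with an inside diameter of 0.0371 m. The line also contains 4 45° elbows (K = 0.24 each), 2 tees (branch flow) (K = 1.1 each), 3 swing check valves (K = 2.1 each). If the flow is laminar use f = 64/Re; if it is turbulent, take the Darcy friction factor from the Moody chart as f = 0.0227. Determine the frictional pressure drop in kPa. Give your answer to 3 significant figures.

ΔP ≈ 602 kPa

Q = 5.31 m³/h = 5.31/3600 = 0.001475 m³/s.
Cross-sectional area A = πD²/4 = π(0.0371)²/4 = 0.001081 m²; mean velocity V = Q/A = 0.001475/0.001081 = 1.364 m/s.
Reynolds number Re = ρVD/μ = 646 · 1.364 · 0.0371 / 0.000162 = 2.019e+05.
Re > 4000 → turbulent; use the Moody-chart value f = 0.0227.
Total minor-loss coefficient ΣK = 4·0.24 + 2·1.1 + 3·2.1 = 9.46.
ΔP = [f·L/D + ΣK]·(ρV²/2) = [0.0227·1620/0.0371 + 9.46]·(646·1.364²/2) = [991.2 + 9.46]·601.3 = 6.017e+05 Pa.
ΔP = 6.017e+05 Pa = 602 kPa.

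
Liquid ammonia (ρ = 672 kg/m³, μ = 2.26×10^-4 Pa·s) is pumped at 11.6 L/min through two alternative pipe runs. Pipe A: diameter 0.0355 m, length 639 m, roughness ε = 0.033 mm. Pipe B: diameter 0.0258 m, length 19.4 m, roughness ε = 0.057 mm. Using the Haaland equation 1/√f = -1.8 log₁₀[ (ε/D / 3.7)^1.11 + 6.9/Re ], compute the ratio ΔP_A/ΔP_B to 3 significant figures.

ΔP_A/ΔP_B ≈ 6.42

Pipe A: V = Q/A = 0.0001933/0.0009898 = 0.1953 m/s; Re = 2.062e+04; ε/D = 0.00093; Haaland → f = 0.02732; ΔP_A = f(L/D)(ρV²/2) = 6305 Pa.
Pipe B: V = Q/A = 0.0001933/0.0005228 = 0.3698 m/s; Re = 2.837e+04; ε/D = 0.00221; Haaland → f = 0.02843; ΔP_B = f(L/D)(ρV²/2) = 982.3 Pa.
ΔP_A/ΔP_B = 6305/982.3 = 6.42.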